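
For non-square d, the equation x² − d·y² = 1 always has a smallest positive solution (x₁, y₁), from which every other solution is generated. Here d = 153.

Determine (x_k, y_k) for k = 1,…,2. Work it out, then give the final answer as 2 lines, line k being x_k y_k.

[12; 2,1,2,2,2,1,2,24] for √153; ℓ=8 ⇒ convergent index 7
step 0: (12, 1)  from 12·(1,0) + (0,1)
…
step 2: (37, 3)  from 1·(25,2) + (12,1)
…
step 6: (804, 65)  from 1·(569,46) + (235,19)
step 7: (2177, 176)  from 2·(804,65) + (569,46)
→ (2177, 176).  Check: 2177²=4739329, 153·176²=4739328, difference 1.
(2177+176√153)^2 = 9478657 + 766304√153

2177 176
9478657 766304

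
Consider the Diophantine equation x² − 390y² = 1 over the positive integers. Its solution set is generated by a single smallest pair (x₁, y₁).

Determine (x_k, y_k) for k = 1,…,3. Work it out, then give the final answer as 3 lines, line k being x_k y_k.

[19; 1,2,1,38] for √390; ℓ=4 ⇒ convergent index 3
a_0=19:  p_0=19·1+0=19,  q_0=19·0+1=1
a_1=1:  p_1=1·19+1=20,  q_1=1·1+0=1
a_2=2:  p_2=2·20+19=59,  q_2=2·1+1=3
a_3=1:  p_3=1·59+20=79,  q_3=1·3+1=4
(x₁, y₁) = (79, 4);  79² − 390·4² = 1 ✓
(79+4√390)^2 = 12481 + 632√390
(79+4√390)^3 = 1971919 + 99852√390

79 4
12481 632
1971919 99852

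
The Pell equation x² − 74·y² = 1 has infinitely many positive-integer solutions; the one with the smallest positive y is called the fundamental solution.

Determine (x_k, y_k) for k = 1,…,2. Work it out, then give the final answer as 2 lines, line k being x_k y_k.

√74 = [8; 1,1,1,1,16, …], period ℓ=5 (odd) → k=9
a_0=8:  p_0=8·1+0=8,  q_0=8·0+1=1
a_1=1:  p_1=1·8+1=9,  q_1=1·1+0=1
…
a_6=1:  p_6=1·714+43=757,  q_6=1·83+5=88
a_7=1:  p_7=1·757+714=1471,  q_7=1·88+83=171
a_8=1:  p_8=1·1471+757=2228,  q_8=1·171+88=259
a_9=1:  p_9=1·2228+1471=3699,  q_9=1·259+171=430
→ (3699, 430).  Check: 3699²=13682601, 74·430²=13682600, difference 1.
(x_2, y_2) = (3699·3699 + 74·430·430, 3699·430 + 430·3699) = (27365201, 3181140)

3699 430
27365201 3181140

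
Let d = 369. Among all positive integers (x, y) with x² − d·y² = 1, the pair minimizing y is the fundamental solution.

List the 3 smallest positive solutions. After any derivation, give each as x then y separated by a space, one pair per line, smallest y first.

√369 → a₀=19, period (4,1,3,2,7,4,7,2,3,1,4,38); ℓ=12 even so k=11
i=0: a=19 ⇒ p=19, q=1
…
i=4: a=2 ⇒ p=826, q=43
…
i=8: a=2 ⇒ p=393504, q=20485
i=9: a=3 ⇒ p=1364557, q=71036
i=10: a=1 ⇒ p=1758061, q=91521
i=11: a=4 ⇒ p=8396801, q=437120
fundamental: x₁=8396801, y₁=437120  (since 70506267033601 − 369·191073894400 = 1)
(8396801+437120√369)^2 = 141012534067201 + 7340819306240√369
(8396801+437120√369)^3 = 2368108374136006451201 + 123278797782910239360√369

8396801 437120
141012534067201 7340819306240
2368108374136006451201 123278797782910239360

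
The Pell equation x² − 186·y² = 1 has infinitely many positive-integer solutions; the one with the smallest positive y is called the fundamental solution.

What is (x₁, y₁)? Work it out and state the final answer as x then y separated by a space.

d=186: √d = [13; 1,1,1,3,4,3,1,1,1,26] (ℓ=10, even), read p_9/q_9
i=0: a=13 ⇒ p=13, q=1
i=1: a=1 ⇒ p=14, q=1
i=2: a=1 ⇒ p=27, q=2
…
i=4: a=3 ⇒ p=150, q=11
…
i=8: a=1 ⇒ p=4787, q=351
i=9: a=1 ⇒ p=7501, q=550
(x₁, y₁) = (7501, 550);  7501² − 186·550² = 1 ✓

7501 550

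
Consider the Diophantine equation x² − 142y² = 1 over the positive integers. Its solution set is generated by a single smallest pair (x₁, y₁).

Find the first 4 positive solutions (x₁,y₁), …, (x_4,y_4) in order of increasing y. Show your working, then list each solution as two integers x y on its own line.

[11; 1,10,1,22] for √142; ℓ=4 ⇒ convergent index 3
i=0: a=11 ⇒ p=11, q=1
…
i=2: a=10 ⇒ p=131, q=11
i=3: a=1 ⇒ p=143, q=12
→ (143, 12).  Check: 143²=20449, 142·12²=20448, difference 1.
(143+12√142)^2 = 40897 + 3432√142
(143+12√142)^3 = 11696399 + 981540√142
(143+12√142)^4 = 3345129217 + 280717008√142

143 12
40897 3432
11696399 981540
3345129217 280717008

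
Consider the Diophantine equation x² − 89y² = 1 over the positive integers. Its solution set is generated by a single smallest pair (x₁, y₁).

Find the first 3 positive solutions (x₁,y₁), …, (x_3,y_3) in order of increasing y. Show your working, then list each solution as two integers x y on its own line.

500001 53000
500002000001 53000106000
500003000004500001 53000212000159000

d=89: √d = [9; 2,3,3,2,18] (ℓ=5, odd), read p_9/q_9
a_0=9:  p_0=9·1+0=9,  q_0=9·0+1=1
…
a_2=3:  p_2=3·19+9=66,  q_2=3·2+1=7
…
a_8=3:  p_8=3·66019+18934=216991,  q_8=3·6998+2007=23001
a_9=2:  p_9=2·216991+66019=500001,  q_9=2·23001+6998=53000
(x₁, y₁) = (500001, 53000);  500001² − 89·53000² = 1 ✓
(500001+53000√89)^2 = 500002000001 + 53000106000√89
(500001+53000√89)^3 = 500003000004500001 + 53000212000159000√89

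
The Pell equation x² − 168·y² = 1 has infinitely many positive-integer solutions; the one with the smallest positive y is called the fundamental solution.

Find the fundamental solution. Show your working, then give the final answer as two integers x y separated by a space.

[12; 1,24] for √168; ℓ=2 ⇒ convergent index 1
step 0: (12, 1)  from 12·(1,0) + (0,1)
step 1: (13, 1)  from 1·(12,1) + (1,0)
fundamental: x₁=13, y₁=1  (since 169 − 168·1 = 1)

13 1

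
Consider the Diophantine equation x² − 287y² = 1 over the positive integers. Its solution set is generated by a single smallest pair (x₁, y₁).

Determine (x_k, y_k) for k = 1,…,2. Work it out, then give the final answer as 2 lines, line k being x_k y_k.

288 17
165887 9792

√287 = [16; 1,15,1,32, …], period ℓ=4 (even) → k=3
a_0=16:  p_0=16·1+0=16,  q_0=16·0+1=1
…
a_2=15:  p_2=15·17+16=271,  q_2=15·1+1=16
a_3=1:  p_3=1·271+17=288,  q_3=1·16+1=17
fundamental: x₁=288, y₁=17  (since 82944 − 287·289 = 1)
k=2:  x_2 = 288·288+287·17·17 = 165887,  y_2 = 288·17+17·288 = 9792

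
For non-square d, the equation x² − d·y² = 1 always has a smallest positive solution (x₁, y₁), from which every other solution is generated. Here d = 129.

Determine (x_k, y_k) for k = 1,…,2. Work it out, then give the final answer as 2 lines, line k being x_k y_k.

√129 → a₀=11, period (2,1,3,1,6,1,3,1,2,22); ℓ=10 even so k=9
a_0=11:  p_0=11·1+0=11,  q_0=11·0+1=1
a_1=2:  p_1=2·11+1=23,  q_1=2·1+0=2
a_2=1:  p_2=1·23+11=34,  q_2=1·2+1=3
…
a_6=1:  p_6=1·1079+159=1238,  q_6=1·95+14=109
a_7=3:  p_7=3·1238+1079=4793,  q_7=3·109+95=422
a_8=1:  p_8=1·4793+1238=6031,  q_8=1·422+109=531
a_9=2:  p_9=2·6031+4793=16855,  q_9=2·531+422=1484
fundamental: x₁=16855, y₁=1484  (since 284091025 − 129·2202256 = 1)
k=2:  x_2 = 16855·16855+129·1484·1484 = 568182049,  y_2 = 16855·1484+1484·16855 = 50025640

16855 1484
568182049 50025640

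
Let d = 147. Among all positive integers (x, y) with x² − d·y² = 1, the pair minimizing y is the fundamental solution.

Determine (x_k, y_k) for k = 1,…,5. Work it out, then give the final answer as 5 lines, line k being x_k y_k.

[12; 8,24] for √147; ℓ=2 ⇒ convergent index 1
k=0  a_k=12  p_k/q_k = 12/1
k=1  a_k=8  p_k/q_k = 97/8
(x₁, y₁) = (97, 8);  97² − 147·8² = 1 ✓
k=2:  x_2 = 97·97+147·8·8 = 18817,  y_2 = 97·8+8·97 = 1552
k=3:  x_3 = 97·18817+147·8·1552 = 3650401,  y_3 = 97·1552+8·18817 = 301080
k=4:  x_4 = 97·3650401+147·8·301080 = 708158977,  y_4 = 97·301080+8·3650401 = 58407968
k=5:  x_5 = 97·708158977+147·8·58407968 = 137379191137,  y_5 = 97·58407968+8·708158977 = 11330844712

97 8
18817 1552
3650401 301080
708158977 58407968
137379191137 11330844712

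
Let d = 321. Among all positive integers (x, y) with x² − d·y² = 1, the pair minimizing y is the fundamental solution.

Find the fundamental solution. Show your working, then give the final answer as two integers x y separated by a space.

215 12

√321 = [17; 1,10,1,34, …], period ℓ=4 (even) → k=3
k=0  a_k=17  p_k/q_k = 17/1
…
k=2  a_k=10  p_k/q_k = 197/11
k=3  a_k=1  p_k/q_k = 215/12
→ (215, 12).  Check: 215²=46225, 321·12²=46224, difference 1.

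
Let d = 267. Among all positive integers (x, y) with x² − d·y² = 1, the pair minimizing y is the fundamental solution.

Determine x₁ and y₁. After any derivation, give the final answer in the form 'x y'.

2402 147

√267 = [16; 2,1,15,1,2,32, …], period ℓ=6 (even) → k=5
a_0=16:  p_0=16·1+0=16,  q_0=16·0+1=1
a_1=2:  p_1=2·16+1=33,  q_1=2·1+0=2
…
a_4=1:  p_4=1·768+49=817,  q_4=1·47+3=50
a_5=2:  p_5=2·817+768=2402,  q_5=2·50+47=147
→ (2402, 147).  Check: 2402²=5769604, 267·147²=5769603, difference 1.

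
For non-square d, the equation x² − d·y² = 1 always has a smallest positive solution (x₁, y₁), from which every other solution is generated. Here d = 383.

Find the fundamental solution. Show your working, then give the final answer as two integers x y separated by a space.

18768 959

[19; 1,1,3,19,3,1,1,38] for √383; ℓ=8 ⇒ convergent index 7
a_0=19:  p_0=19·1+0=19,  q_0=19·0+1=1
…
a_3=3:  p_3=3·39+20=137,  q_3=3·2+1=7
a_4=19:  p_4=19·137+39=2642,  q_4=19·7+2=135
…
a_6=1:  p_6=1·8063+2642=10705,  q_6=1·412+135=547
a_7=1:  p_7=1·10705+8063=18768,  q_7=1·547+412=959
fundamental: x₁=18768, y₁=959  (since 352237824 − 383·919681 = 1)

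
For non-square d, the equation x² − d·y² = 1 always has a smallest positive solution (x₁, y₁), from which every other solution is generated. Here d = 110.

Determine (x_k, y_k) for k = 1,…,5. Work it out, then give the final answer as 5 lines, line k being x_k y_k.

21 2
881 84
36981 3526
1552321 148008
65160501 6212810

√110 → a₀=10, period (2,20); ℓ=2 even so k=1
a_0=10:  p_0=10·1+0=10,  q_0=10·0+1=1
a_1=2:  p_1=2·10+1=21,  q_1=2·1+0=2
(x₁, y₁) = (21, 2);  21² − 110·2² = 1 ✓
(21+2√110)^2 = 881 + 84√110
(21+2√110)^3 = 36981 + 3526√110
(21+2√110)^4 = 1552321 + 148008√110
(21+2√110)^5 = 65160501 + 6212810√110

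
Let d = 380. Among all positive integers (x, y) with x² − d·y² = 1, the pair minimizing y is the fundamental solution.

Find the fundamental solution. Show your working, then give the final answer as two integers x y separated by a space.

√380 = [19; 2,38, …], period ℓ=2 (even) → k=1
k=0  a_k=19  p_k/q_k = 19/1
k=1  a_k=2  p_k/q_k = 39/2
(x₁, y₁) = (39, 2);  39² − 380·2² = 1 ✓

39 2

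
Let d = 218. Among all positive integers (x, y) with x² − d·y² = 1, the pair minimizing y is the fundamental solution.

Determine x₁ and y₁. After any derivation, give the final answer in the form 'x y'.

√218 → a₀=14, period (1,3,3,1,28); ℓ=5 odd so k=9
step 0: (14, 1)  from 14·(1,0) + (0,1)
step 1: (15, 1)  from 1·(14,1) + (1,0)
step 2: (59, 4)  from 3·(15,1) + (14,1)
step 3: (192, 13)  from 3·(59,4) + (15,1)
…
step 6: (7471, 506)  from 1·(7220,489) + (251,17)
…
step 8: (96370, 6527)  from 3·(29633,2007) + (7471,506)
step 9: (126003, 8534)  from 1·(96370,6527) + (29633,2007)
fundamental: x₁=126003, y₁=8534  (since 15876756009 − 218·72829156 = 1)

126003 8534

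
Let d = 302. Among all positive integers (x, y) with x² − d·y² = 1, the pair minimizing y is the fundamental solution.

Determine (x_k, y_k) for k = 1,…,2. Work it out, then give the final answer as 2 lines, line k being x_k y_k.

[17; 2,1,1,1,4,…,1,2,34] for √302; ℓ=16 ⇒ convergent index 15
k=0  a_k=17  p_k/q_k = 17/1
…
k=2  a_k=1  p_k/q_k = 52/3
k=3  a_k=1  p_k/q_k = 87/5
k=4  a_k=1  p_k/q_k = 139/8
k=5  a_k=4  p_k/q_k = 643/37
…
k=8  a_k=16  p_k/q_k = 34513/1986
…
k=14  a_k=1  p_k/q_k = 1617193/93059
k=15  a_k=2  p_k/q_k = 4276623/246092
(x₁, y₁) = (4276623, 246092);  4276623² − 302·246092² = 1 ✓
(x_2, y_2) = (4276623·4276623 + 302·246092·246092, 4276623·246092 + 246092·4276623) = (36579008568257, 2104885414632)

4276623 246092
36579008568257 2104885414632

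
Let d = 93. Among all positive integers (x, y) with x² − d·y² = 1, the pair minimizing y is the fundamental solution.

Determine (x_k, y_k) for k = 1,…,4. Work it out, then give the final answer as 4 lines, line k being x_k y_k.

√93 → a₀=9, period (1,1,1,4,6,4,1,1,1,18); ℓ=10 even so k=9
step 0: (9, 1)  from 9·(1,0) + (0,1)
…
step 2: (19, 2)  from 1·(10,1) + (9,1)
step 3: (29, 3)  from 1·(19,2) + (10,1)
…
step 5: (839, 87)  from 6·(135,14) + (29,3)
…
step 8: (7821, 811)  from 1·(4330,449) + (3491,362)
step 9: (12151, 1260)  from 1·(7821,811) + (4330,449)
→ (12151, 1260).  Check: 12151²=147646801, 93·1260²=147646800, difference 1.
n=2: (12151,1260)∘(12151,1260) = (12151·12151+93·1260·1260, 12151·1260+1260·12151) = (295293601,30620520)
n=3: (295293601,30620520)∘(12151,1260) = (12151·295293601+93·1260·30620520, 12151·30620520+1260·295293601) = (7176225079351,744139875780)
n=4: (7176225079351,744139875780)∘(12151,1260) = (12151·7176225079351+93·1260·744139875780, 12151·744139875780+1260·7176225079351) = (174396621583094401,18084087230585040)

12151 1260
295293601 30620520
7176225079351 744139875780
174396621583094401 18084087230585040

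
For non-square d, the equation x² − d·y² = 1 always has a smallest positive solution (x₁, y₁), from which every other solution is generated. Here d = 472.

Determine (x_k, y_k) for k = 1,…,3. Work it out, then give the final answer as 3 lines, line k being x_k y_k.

d=472: √d = [21; 1,2,1,1,1,…,2,1,42] (ℓ=14, even), read p_13/q_13
step 0: (21, 1)  from 21·(1,0) + (0,1)
step 1: (22, 1)  from 1·(21,1) + (1,0)
…
step 6: (1108, 51)  from 4·(239,11) + (152,7)
step 7: (5779, 266)  from 5·(1108,51) + (239,11)
…
step 9: (30003, 1381)  from 1·(24224,1115) + (5779,266)
step 10: (54227, 2496)  from 1·(30003,1381) + (24224,1115)
…
step 12: (222687, 10250)  from 2·(84230,3877) + (54227,2496)
step 13: (306917, 14127)  from 1·(222687,10250) + (84230,3877)
→ (306917, 14127).  Check: 306917²=94198044889, 472·14127²=94198044888, difference 1.
n=2: (306917,14127)∘(306917,14127) = (306917·306917+472·14127·14127, 306917·14127+14127·306917) = (188396089777,8671632918)
n=3: (188396089777,8671632918)∘(306917,14127) = (306917·188396089777+472·14127·8671632918, 306917·8671632918+14127·188396089777) = (115643925371868101,5322943120573485)

306917 14127
188396089777 8671632918
115643925371868101 5322943120573485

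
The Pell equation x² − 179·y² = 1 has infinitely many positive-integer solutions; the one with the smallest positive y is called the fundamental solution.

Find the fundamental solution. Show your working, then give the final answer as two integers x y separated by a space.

√179 → a₀=13, period (2,1,1,1,3,…,1,2,26); ℓ=14 even so k=13
k=0  a_k=13  p_k/q_k = 13/1
k=1  a_k=2  p_k/q_k = 27/2
k=2  a_k=1  p_k/q_k = 40/3
…
k=5  a_k=3  p_k/q_k = 388/29
k=6  a_k=5  p_k/q_k = 2047/153
…
k=9  a_k=3  p_k/q_k = 438125/32747
k=10  a_k=1  p_k/q_k = 575167/42990
k=11  a_k=1  p_k/q_k = 1013292/75737
k=12  a_k=1  p_k/q_k = 1588459/118727
k=13  a_k=2  p_k/q_k = 4190210/313191
→ (4190210, 313191).  Check: 4190210²=17557859844100, 179·313191²=17557859844099, difference 1.

4190210 313191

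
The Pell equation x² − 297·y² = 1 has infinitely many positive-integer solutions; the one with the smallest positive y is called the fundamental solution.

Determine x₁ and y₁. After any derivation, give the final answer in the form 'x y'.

√297 → a₀=17, period (4,3,1,1,2,1,1,3,4,34); ℓ=10 even so k=9
i=0: a=17 ⇒ p=17, q=1
i=1: a=4 ⇒ p=69, q=4
i=2: a=3 ⇒ p=224, q=13
i=3: a=1 ⇒ p=293, q=17
i=4: a=1 ⇒ p=517, q=30
…
i=6: a=1 ⇒ p=1844, q=107
i=7: a=1 ⇒ p=3171, q=184
i=8: a=3 ⇒ p=11357, q=659
i=9: a=4 ⇒ p=48599, q=2820
(x₁, y₁) = (48599, 2820);  48599² − 297·2820² = 1 ✓

48599 2820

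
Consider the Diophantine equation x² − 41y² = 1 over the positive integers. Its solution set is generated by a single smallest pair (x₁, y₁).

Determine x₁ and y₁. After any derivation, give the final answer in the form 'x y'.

√41 = [6; 2,2,12, …], period ℓ=3 (odd) → k=5
a_0=6:  p_0=6·1+0=6,  q_0=6·0+1=1
a_1=2:  p_1=2·6+1=13,  q_1=2·1+0=2
a_2=2:  p_2=2·13+6=32,  q_2=2·2+1=5
a_3=12:  p_3=12·32+13=397,  q_3=12·5+2=62
a_4=2:  p_4=2·397+32=826,  q_4=2·62+5=129
a_5=2:  p_5=2·826+397=2049,  q_5=2·129+62=320
(x₁, y₁) = (2049, 320);  2049² − 41·320² = 1 ✓

2049 320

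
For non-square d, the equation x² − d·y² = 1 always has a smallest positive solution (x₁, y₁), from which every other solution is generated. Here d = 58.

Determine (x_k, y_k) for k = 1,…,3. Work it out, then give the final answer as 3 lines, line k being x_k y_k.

[7; 1,1,1,1,1,1,14] for √58; ℓ=7 ⇒ convergent index 13
a_0=7:  p_0=7·1+0=7,  q_0=7·0+1=1
a_1=1:  p_1=1·7+1=8,  q_1=1·1+0=1
a_2=1:  p_2=1·8+7=15,  q_2=1·1+1=2
a_3=1:  p_3=1·15+8=23,  q_3=1·2+1=3
a_4=1:  p_4=1·23+15=38,  q_4=1·3+2=5
…
a_6=1:  p_6=1·61+38=99,  q_6=1·8+5=13
…
a_8=1:  p_8=1·1447+99=1546,  q_8=1·190+13=203
a_9=1:  p_9=1·1546+1447=2993,  q_9=1·203+190=393
a_10=1:  p_10=1·2993+1546=4539,  q_10=1·393+203=596
a_11=1:  p_11=1·4539+2993=7532,  q_11=1·596+393=989
a_12=1:  p_12=1·7532+4539=12071,  q_12=1·989+596=1585
a_13=1:  p_13=1·12071+7532=19603,  q_13=1·1585+989=2574
(x₁, y₁) = (19603, 2574);  19603² − 58·2574² = 1 ✓
(x_2, y_2) = (19603·19603 + 58·2574·2574, 19603·2574 + 2574·19603) = (768555217, 100916244)
(x_3, y_3) = (19603·768555217 + 58·2574·100916244, 19603·100916244 + 2574·768555217) = (30131975818099, 3956522259690)

19603 2574
768555217 100916244
30131975818099 3956522259690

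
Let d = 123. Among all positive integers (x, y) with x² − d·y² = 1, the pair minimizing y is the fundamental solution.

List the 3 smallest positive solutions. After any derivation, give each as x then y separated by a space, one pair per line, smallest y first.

√123 → a₀=11, period (11,22); ℓ=2 even so k=1
i=0: a=11 ⇒ p=11, q=1
i=1: a=11 ⇒ p=122, q=11
fundamental: x₁=122, y₁=11  (since 14884 − 123·121 = 1)
(122+11√123)^2 = 29767 + 2684√123
(122+11√123)^3 = 7263026 + 654885√123

122 11
29767 2684
7263026 654885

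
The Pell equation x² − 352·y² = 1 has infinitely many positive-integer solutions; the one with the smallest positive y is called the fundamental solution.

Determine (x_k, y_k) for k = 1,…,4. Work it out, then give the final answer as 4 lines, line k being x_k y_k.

√352 = [18; 1,3,5,9,5,3,1,36, …], period ℓ=8 (even) → k=7
k=0  a_k=18  p_k/q_k = 18/1
k=1  a_k=1  p_k/q_k = 19/1
k=2  a_k=3  p_k/q_k = 75/4
k=3  a_k=5  p_k/q_k = 394/21
k=4  a_k=9  p_k/q_k = 3621/193
k=5  a_k=5  p_k/q_k = 18499/986
k=6  a_k=3  p_k/q_k = 59118/3151
k=7  a_k=1  p_k/q_k = 77617/4137
fundamental: x₁=77617, y₁=4137  (since 6024398689 − 352·17114769 = 1)
k=2:  x_2 = 77617·77617+352·4137·4137 = 12048797377,  y_2 = 77617·4137+4137·77617 = 642203058
k=3:  x_3 = 77617·12048797377+352·4137·642203058 = 1870383011943601,  y_3 = 77617·642203058+4137·12048797377 = 99691749501435
k=4:  x_4 = 77617·1870383011943601+352·4137·99691749501435 = 290347036464004160257,  y_4 = 77617·99691749501435+4137·1870383011943601 = 15475549041463557732

77617 4137
12048797377 642203058
1870383011943601 99691749501435
290347036464004160257 15475549041463557732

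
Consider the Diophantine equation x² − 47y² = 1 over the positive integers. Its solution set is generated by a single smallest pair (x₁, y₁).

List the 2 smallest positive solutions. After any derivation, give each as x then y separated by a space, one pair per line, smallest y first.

48 7
4607 672

√47 → a₀=6, period (1,5,1,12); ℓ=4 even so k=3
a_0=6:  p_0=6·1+0=6,  q_0=6·0+1=1
a_1=1:  p_1=1·6+1=7,  q_1=1·1+0=1
a_2=5:  p_2=5·7+6=41,  q_2=5·1+1=6
a_3=1:  p_3=1·41+7=48,  q_3=1·6+1=7
→ (48, 7).  Check: 48²=2304, 47·7²=2303, difference 1.
n=2: (48,7)∘(48,7) = (48·48+47·7·7, 48·7+7·48) = (4607,672)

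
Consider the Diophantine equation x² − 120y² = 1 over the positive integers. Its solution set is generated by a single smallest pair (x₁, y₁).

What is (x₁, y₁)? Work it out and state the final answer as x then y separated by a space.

11 1

√120 = [10; 1,20, …], period ℓ=2 (even) → k=1
step 0: (10, 1)  from 10·(1,0) + (0,1)
step 1: (11, 1)  from 1·(10,1) + (1,0)
(x₁, y₁) = (11, 1);  11² − 120·1² = 1 ✓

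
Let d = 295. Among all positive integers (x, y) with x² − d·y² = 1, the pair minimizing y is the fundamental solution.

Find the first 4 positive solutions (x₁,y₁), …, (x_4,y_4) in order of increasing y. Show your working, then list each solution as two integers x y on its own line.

[17; 5,1,2,3,2,6,2,3,2,1,5,34] for √295; ℓ=12 ⇒ convergent index 11
k=0  a_k=17  p_k/q_k = 17/1
…
k=2  a_k=1  p_k/q_k = 103/6
k=3  a_k=2  p_k/q_k = 292/17
k=4  a_k=3  p_k/q_k = 979/57
k=5  a_k=2  p_k/q_k = 2250/131
…
k=8  a_k=3  p_k/q_k = 108103/6294
…
k=10  a_k=1  p_k/q_k = 355517/20699
k=11  a_k=5  p_k/q_k = 2024999/117900
→ (2024999, 117900).  Check: 2024999²=4100620950001, 295·117900²=4100620950000, difference 1.
(x_2, y_2) = (2024999·2024999 + 295·117900·117900, 2024999·117900 + 117900·2024999) = (8201241900001, 477494764200)
(x_3, y_3) = (2024999·8201241900001 + 295·117900·477494764200, 2024999·477494764200 + 117900·8201241900001) = (33215013292518224999, 1933852840020353700)
(x_4, y_4) = (2024999·33215013292518224999 + 295·117900·1933852840020353700, 2024999·1933852840020353700 + 117900·33215013292518224999) = (134520737404664024967600001, 7832100134376274949528400)

2024999 117900
8201241900001 477494764200
33215013292518224999 1933852840020353700
134520737404664024967600001 7832100134376274949528400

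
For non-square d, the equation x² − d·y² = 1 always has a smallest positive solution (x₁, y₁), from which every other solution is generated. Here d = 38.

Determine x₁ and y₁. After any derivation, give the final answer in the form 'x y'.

37 6

√38 → a₀=6, period (6,12); ℓ=2 even so k=1
k=0  a_k=6  p_k/q_k = 6/1
k=1  a_k=6  p_k/q_k = 37/6
→ (37, 6).  Check: 37²=1369, 38·6²=1368, difference 1.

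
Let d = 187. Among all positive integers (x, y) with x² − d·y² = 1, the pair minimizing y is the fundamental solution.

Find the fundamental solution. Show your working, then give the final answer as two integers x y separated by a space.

√187 → a₀=13, period (1,2,13,2,1,26); ℓ=6 even so k=5
i=0: a=13 ⇒ p=13, q=1
…
i=2: a=2 ⇒ p=41, q=3
…
i=4: a=2 ⇒ p=1135, q=83
i=5: a=1 ⇒ p=1682, q=123
fundamental: x₁=1682, y₁=123  (since 2829124 − 187·15129 = 1)

1682 123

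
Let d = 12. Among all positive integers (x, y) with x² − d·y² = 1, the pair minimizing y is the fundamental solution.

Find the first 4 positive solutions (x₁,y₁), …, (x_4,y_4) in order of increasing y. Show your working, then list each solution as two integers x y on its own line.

d=12: √d = [3; 2,6] (ℓ=2, even), read p_1/q_1
a_0=3:  p_0=3·1+0=3,  q_0=3·0+1=1
a_1=2:  p_1=2·3+1=7,  q_1=2·1+0=2
(x₁, y₁) = (7, 2);  7² − 12·2² = 1 ✓
k=2:  x_2 = 7·7+12·2·2 = 97,  y_2 = 7·2+2·7 = 28
k=3:  x_3 = 7·97+12·2·28 = 1351,  y_3 = 7·28+2·97 = 390
k=4:  x_4 = 7·1351+12·2·390 = 18817,  y_4 = 7·390+2·1351 = 5432

7 2
97 28
1351 390
18817 5432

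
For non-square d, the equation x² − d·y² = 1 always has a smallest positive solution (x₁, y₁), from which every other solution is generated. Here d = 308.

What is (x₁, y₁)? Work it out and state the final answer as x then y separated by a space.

[17; 1,1,4,1,1,34] for √308; ℓ=6 ⇒ convergent index 5
i=0: a=17 ⇒ p=17, q=1
…
i=2: a=1 ⇒ p=35, q=2
i=3: a=4 ⇒ p=158, q=9
i=4: a=1 ⇒ p=193, q=11
i=5: a=1 ⇒ p=351, q=20
(x₁, y₁) = (351, 20);  351² − 308·20² = 1 ✓

351 20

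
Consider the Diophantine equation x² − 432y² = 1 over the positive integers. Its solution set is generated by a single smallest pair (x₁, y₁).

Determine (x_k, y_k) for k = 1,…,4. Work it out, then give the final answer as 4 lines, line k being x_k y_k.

1351 65
3650401 175630
9863382151 474552195
26650854921601 1282239855260

d=432: √d = [20; 1,3,1,1,1,3,1,40] (ℓ=8, even), read p_7/q_7
i=0: a=20 ⇒ p=20, q=1
i=1: a=1 ⇒ p=21, q=1
i=2: a=3 ⇒ p=83, q=4
i=3: a=1 ⇒ p=104, q=5
i=4: a=1 ⇒ p=187, q=9
i=5: a=1 ⇒ p=291, q=14
i=6: a=3 ⇒ p=1060, q=51
i=7: a=1 ⇒ p=1351, q=65
→ (1351, 65).  Check: 1351²=1825201, 432·65²=1825200, difference 1.
k=2:  x_2 = 1351·1351+432·65·65 = 3650401,  y_2 = 1351·65+65·1351 = 175630
k=3:  x_3 = 1351·3650401+432·65·175630 = 9863382151,  y_3 = 1351·175630+65·3650401 = 474552195
k=4:  x_4 = 1351·9863382151+432·65·474552195 = 26650854921601,  y_4 = 1351·474552195+65·9863382151 = 1282239855260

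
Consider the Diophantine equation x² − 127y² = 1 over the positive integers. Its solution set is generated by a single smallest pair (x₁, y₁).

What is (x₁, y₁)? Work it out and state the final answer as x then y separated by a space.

d=127: √d = [11; 3,1,2,2,7,11,7,2,2,1,3,22] (ℓ=12, even), read p_11/q_11
a_0=11:  p_0=11·1+0=11,  q_0=11·0+1=1
a_1=3:  p_1=3·11+1=34,  q_1=3·1+0=3
a_2=1:  p_2=1·34+11=45,  q_2=1·3+1=4
…
a_5=7:  p_5=7·293+124=2175,  q_5=7·26+11=193
a_6=11:  p_6=11·2175+293=24218,  q_6=11·193+26=2149
a_7=7:  p_7=7·24218+2175=171701,  q_7=7·2149+193=15236
…
a_10=1:  p_10=1·906941+367620=1274561,  q_10=1·80478+32621=113099
a_11=3:  p_11=3·1274561+906941=4730624,  q_11=3·113099+80478=419775
→ (4730624, 419775).  Check: 4730624²=22378803429376, 127·419775²=22378803429375, difference 1.

4730624 419775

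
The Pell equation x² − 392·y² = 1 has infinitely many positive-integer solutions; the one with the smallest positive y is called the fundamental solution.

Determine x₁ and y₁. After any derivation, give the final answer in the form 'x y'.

99 5

√392 = [19; 1,3,1,38, …], period ℓ=4 (even) → k=3
step 0: (19, 1)  from 19·(1,0) + (0,1)
…
step 2: (79, 4)  from 3·(20,1) + (19,1)
step 3: (99, 5)  from 1·(79,4) + (20,1)
fundamental: x₁=99, y₁=5  (since 9801 − 392·25 = 1)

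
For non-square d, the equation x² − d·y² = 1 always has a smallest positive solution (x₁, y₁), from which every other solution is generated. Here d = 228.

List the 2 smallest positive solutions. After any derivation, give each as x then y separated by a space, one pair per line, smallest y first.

√228 → a₀=15, period (10,30); ℓ=2 even so k=1
a_0=15:  p_0=15·1+0=15,  q_0=15·0+1=1
a_1=10:  p_1=10·15+1=151,  q_1=10·1+0=10
(x₁, y₁) = (151, 10);  151² − 228·10² = 1 ✓
(151+10√228)^2 = 45601 + 3020√228

151 10
45601 3020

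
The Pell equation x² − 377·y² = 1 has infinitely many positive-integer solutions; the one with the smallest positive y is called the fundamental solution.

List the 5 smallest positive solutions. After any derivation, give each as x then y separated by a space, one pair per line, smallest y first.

d=377: √d = [19; 2,2,2,38] (ℓ=4, even), read p_3/q_3
step 0: (19, 1)  from 19·(1,0) + (0,1)
…
step 2: (97, 5)  from 2·(39,2) + (19,1)
step 3: (233, 12)  from 2·(97,5) + (39,2)
→ (233, 12).  Check: 233²=54289, 377·12²=54288, difference 1.
(233+12√377)^2 = 108577 + 5592√377
(233+12√377)^3 = 50596649 + 2605860√377
(233+12√377)^4 = 23577929857 + 1214325168√377
(233+12√377)^5 = 10987264716713 + 565872922428√377

233 12
108577 5592
50596649 2605860
23577929857 1214325168
10987264716713 565872922428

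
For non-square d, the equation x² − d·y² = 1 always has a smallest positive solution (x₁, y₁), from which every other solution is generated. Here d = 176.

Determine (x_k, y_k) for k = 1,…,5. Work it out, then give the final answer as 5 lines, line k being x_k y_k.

√176 = [13; 3,1,3,26, …], period ℓ=4 (even) → k=3
k=0  a_k=13  p_k/q_k = 13/1
…
k=2  a_k=1  p_k/q_k = 53/4
k=3  a_k=3  p_k/q_k = 199/15
→ (199, 15).  Check: 199²=39601, 176·15²=39600, difference 1.
(x_2, y_2) = (199·199 + 176·15·15, 199·15 + 15·199) = (79201, 5970)
(x_3, y_3) = (199·79201 + 176·15·5970, 199·5970 + 15·79201) = (31521799, 2376045)
(x_4, y_4) = (199·31521799 + 176·15·2376045, 199·2376045 + 15·31521799) = (12545596801, 945659940)
(x_5, y_5) = (199·12545596801 + 176·15·945659940, 199·945659940 + 15·12545596801) = (4993116004999, 376370280075)

199 15
79201 5970
31521799 2376045
12545596801 945659940
4993116004999 376370280075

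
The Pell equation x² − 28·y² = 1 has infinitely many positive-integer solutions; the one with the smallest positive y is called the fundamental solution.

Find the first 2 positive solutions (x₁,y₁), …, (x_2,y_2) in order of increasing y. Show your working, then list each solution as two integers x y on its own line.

[5; 3,2,3,10] for √28; ℓ=4 ⇒ convergent index 3
k=0  a_k=5  p_k/q_k = 5/1
…
k=2  a_k=2  p_k/q_k = 37/7
k=3  a_k=3  p_k/q_k = 127/24
→ (127, 24).  Check: 127²=16129, 28·24²=16128, difference 1.
(127+24√28)^2 = 32257 + 6096√28

127 24
32257 6096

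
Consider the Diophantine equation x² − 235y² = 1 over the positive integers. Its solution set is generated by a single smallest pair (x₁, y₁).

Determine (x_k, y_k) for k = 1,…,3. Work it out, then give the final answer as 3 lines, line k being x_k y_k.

46 3
4231 276
389206 25389

√235 → a₀=15, period (3,30); ℓ=2 even so k=1
k=0  a_k=15  p_k/q_k = 15/1
k=1  a_k=3  p_k/q_k = 46/3
(x₁, y₁) = (46, 3);  46² − 235·3² = 1 ✓
(46+3√235)^2 = 4231 + 276√235
(46+3√235)^3 = 389206 + 25389√235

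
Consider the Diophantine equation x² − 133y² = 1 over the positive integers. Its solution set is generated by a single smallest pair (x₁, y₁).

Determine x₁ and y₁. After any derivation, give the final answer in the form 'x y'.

√133 → a₀=11, period (1,1,7,5,1,…,1,1,22); ℓ=16 even so k=15
i=0: a=11 ⇒ p=11, q=1
…
i=4: a=5 ⇒ p=888, q=77
…
i=7: a=1 ⇒ p=3010, q=261
…
i=13: a=7 ⇒ p=1210008, q=104921
i=14: a=1 ⇒ p=1378591, q=119539
i=15: a=1 ⇒ p=2588599, q=224460
fundamental: x₁=2588599, y₁=224460  (since 6700844782801 − 133·50382291600 = 1)

2588599 224460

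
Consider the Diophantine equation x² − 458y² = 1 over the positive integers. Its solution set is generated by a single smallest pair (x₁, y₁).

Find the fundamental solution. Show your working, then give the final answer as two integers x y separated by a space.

√458 = [21; 2,2,42, …], period ℓ=3 (odd) → k=5
k=0  a_k=21  p_k/q_k = 21/1
k=1  a_k=2  p_k/q_k = 43/2
k=2  a_k=2  p_k/q_k = 107/5
…
k=4  a_k=2  p_k/q_k = 9181/429
k=5  a_k=2  p_k/q_k = 22899/1070
→ (22899, 1070).  Check: 22899²=524364201, 458·1070²=524364200, difference 1.

22899 1070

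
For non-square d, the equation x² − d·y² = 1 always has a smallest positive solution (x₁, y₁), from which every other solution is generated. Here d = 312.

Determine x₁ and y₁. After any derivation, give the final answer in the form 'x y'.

53 3

√312 → a₀=17, period (1,1,1,34); ℓ=4 even so k=3
i=0: a=17 ⇒ p=17, q=1
i=1: a=1 ⇒ p=18, q=1
i=2: a=1 ⇒ p=35, q=2
i=3: a=1 ⇒ p=53, q=3
→ (53, 3).  Check: 53²=2809, 312·3²=2808, difference 1.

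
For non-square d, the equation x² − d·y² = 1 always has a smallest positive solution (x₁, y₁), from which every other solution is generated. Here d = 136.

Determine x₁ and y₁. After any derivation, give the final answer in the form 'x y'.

35 3

√136 → a₀=11, period (1,1,1,22); ℓ=4 even so k=3
k=0  a_k=11  p_k/q_k = 11/1
…
k=2  a_k=1  p_k/q_k = 23/2
k=3  a_k=1  p_k/q_k = 35/3
→ (35, 3).  Check: 35²=1225, 136·3²=1224, difference 1.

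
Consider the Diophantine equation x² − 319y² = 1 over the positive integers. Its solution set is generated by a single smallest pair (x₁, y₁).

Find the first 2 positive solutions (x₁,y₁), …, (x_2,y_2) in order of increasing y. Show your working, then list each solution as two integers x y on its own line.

d=319: √d = [17; 1,6,5,1,4,…,6,1,34] (ℓ=14, even), read p_13/q_13
k=0  a_k=17  p_k/q_k = 17/1
k=1  a_k=1  p_k/q_k = 18/1
…
k=5  a_k=4  p_k/q_k = 3715/208
…
k=9  a_k=4  p_k/q_k = 250816/14043
…
k=12  a_k=6  p_k/q_k = 11102899/621643
k=13  a_k=1  p_k/q_k = 12901780/722361
→ (12901780, 722361).  Check: 12901780²=166455927168400, 319·722361²=166455927168399, difference 1.
k=2:  x_2 = 12901780·12901780+319·722361·722361 = 332911854336799,  y_2 = 12901780·722361+722361·12901780 = 18639485405160

12901780 722361
332911854336799 18639485405160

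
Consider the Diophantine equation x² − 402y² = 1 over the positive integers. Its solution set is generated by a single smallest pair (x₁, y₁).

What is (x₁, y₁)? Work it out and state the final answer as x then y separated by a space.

401 20

√402 = [20; 20,40, …], period ℓ=2 (even) → k=1
a_0=20:  p_0=20·1+0=20,  q_0=20·0+1=1
a_1=20:  p_1=20·20+1=401,  q_1=20·1+0=20
fundamental: x₁=401, y₁=20  (since 160801 − 402·400 = 1)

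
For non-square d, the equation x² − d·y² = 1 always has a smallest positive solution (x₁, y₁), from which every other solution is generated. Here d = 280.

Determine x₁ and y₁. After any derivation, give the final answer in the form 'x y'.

√280 → a₀=16, period (1,2,1,2,1,32); ℓ=6 even so k=5
k=0  a_k=16  p_k/q_k = 16/1
k=1  a_k=1  p_k/q_k = 17/1
…
k=3  a_k=1  p_k/q_k = 67/4
k=4  a_k=2  p_k/q_k = 184/11
k=5  a_k=1  p_k/q_k = 251/15
fundamental: x₁=251, y₁=15  (since 63001 − 280·225 = 1)

251 15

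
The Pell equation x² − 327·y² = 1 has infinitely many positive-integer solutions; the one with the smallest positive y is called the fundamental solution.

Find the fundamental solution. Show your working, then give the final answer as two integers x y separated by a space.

√327 = [18; 12,36, …], period ℓ=2 (even) → k=1
i=0: a=18 ⇒ p=18, q=1
i=1: a=12 ⇒ p=217, q=12
fundamental: x₁=217, y₁=12  (since 47089 − 327·144 = 1)

217 12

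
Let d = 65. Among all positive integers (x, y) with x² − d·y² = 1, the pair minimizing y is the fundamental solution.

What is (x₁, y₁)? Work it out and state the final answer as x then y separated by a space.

√65 = [8; 16, …], period ℓ=1 (odd) → k=1
i=0: a=8 ⇒ p=8, q=1
i=1: a=16 ⇒ p=129, q=16
fundamental: x₁=129, y₁=16  (since 16641 − 65·256 = 1)

129 16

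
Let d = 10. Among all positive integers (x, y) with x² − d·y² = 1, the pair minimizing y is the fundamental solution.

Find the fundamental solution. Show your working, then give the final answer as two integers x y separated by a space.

√10 = [3; 6, …], period ℓ=1 (odd) → k=1
i=0: a=3 ⇒ p=3, q=1
i=1: a=6 ⇒ p=19, q=6
fundamental: x₁=19, y₁=6  (since 361 − 10·36 = 1)

19 6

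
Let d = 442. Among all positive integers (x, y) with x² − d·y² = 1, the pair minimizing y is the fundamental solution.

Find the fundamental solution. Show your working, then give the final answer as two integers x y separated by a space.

883 42

d=442: √d = [21; 42] (ℓ=1, odd), read p_1/q_1
i=0: a=21 ⇒ p=21, q=1
i=1: a=42 ⇒ p=883, q=42
→ (883, 42).  Check: 883²=779689, 442·42²=779688, difference 1.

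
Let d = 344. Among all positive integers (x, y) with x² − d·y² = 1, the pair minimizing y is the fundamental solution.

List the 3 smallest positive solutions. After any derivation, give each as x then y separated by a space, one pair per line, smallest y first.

10405 561
216528049 11674410
4505948689285 242944471539

√344 → a₀=18, period (1,1,4,1,3,1,4,1,1,36); ℓ=10 even so k=9
i=0: a=18 ⇒ p=18, q=1
i=1: a=1 ⇒ p=19, q=1
i=2: a=1 ⇒ p=37, q=2
i=3: a=4 ⇒ p=167, q=9
…
i=5: a=3 ⇒ p=779, q=42
i=6: a=1 ⇒ p=983, q=53
i=7: a=4 ⇒ p=4711, q=254
i=8: a=1 ⇒ p=5694, q=307
i=9: a=1 ⇒ p=10405, q=561
fundamental: x₁=10405, y₁=561  (since 108264025 − 344·314721 = 1)
(10405+561√344)^2 = 216528049 + 11674410√344
(10405+561√344)^3 = 4505948689285 + 242944471539√344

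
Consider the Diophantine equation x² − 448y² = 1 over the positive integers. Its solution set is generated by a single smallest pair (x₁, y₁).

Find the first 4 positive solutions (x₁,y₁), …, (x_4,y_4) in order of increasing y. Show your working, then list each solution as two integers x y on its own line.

127 6
32257 1524
8193151 387090
2081028097 98319336

[21; 6,42] for √448; ℓ=2 ⇒ convergent index 1
a_0=21:  p_0=21·1+0=21,  q_0=21·0+1=1
a_1=6:  p_1=6·21+1=127,  q_1=6·1+0=6
fundamental: x₁=127, y₁=6  (since 16129 − 448·36 = 1)
(x_2, y_2) = (127·127 + 448·6·6, 127·6 + 6·127) = (32257, 1524)
(x_3, y_3) = (127·32257 + 448·6·1524, 127·1524 + 6·32257) = (8193151, 387090)
(x_4, y_4) = (127·8193151 + 448·6·387090, 127·387090 + 6·8193151) = (2081028097, 98319336)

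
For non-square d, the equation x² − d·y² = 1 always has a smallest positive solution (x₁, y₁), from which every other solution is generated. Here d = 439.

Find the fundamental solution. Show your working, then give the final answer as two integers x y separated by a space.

√439 = [20; 1,19,1,40, …], period ℓ=4 (even) → k=3
step 0: (20, 1)  from 20·(1,0) + (0,1)
step 1: (21, 1)  from 1·(20,1) + (1,0)
step 2: (419, 20)  from 19·(21,1) + (20,1)
step 3: (440, 21)  from 1·(419,20) + (21,1)
fundamental: x₁=440, y₁=21  (since 193600 − 439·441 = 1)

440 21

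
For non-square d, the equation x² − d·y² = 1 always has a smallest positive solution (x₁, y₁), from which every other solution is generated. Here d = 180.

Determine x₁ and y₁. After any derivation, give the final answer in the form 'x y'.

√180 → a₀=13, period (2,2,2,26); ℓ=4 even so k=3
step 0: (13, 1)  from 13·(1,0) + (0,1)
…
step 2: (67, 5)  from 2·(27,2) + (13,1)
step 3: (161, 12)  from 2·(67,5) + (27,2)
fundamental: x₁=161, y₁=12  (since 25921 − 180·144 = 1)

161 12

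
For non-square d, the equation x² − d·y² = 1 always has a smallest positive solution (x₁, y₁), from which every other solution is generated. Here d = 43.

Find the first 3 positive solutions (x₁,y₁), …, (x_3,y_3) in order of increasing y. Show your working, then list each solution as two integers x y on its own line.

√43 → a₀=6, period (1,1,3,1,5,1,3,1,1,12); ℓ=10 even so k=9
k=0  a_k=6  p_k/q_k = 6/1
…
k=2  a_k=1  p_k/q_k = 13/2
k=3  a_k=3  p_k/q_k = 46/7
…
k=5  a_k=5  p_k/q_k = 341/52
k=6  a_k=1  p_k/q_k = 400/61
…
k=8  a_k=1  p_k/q_k = 1941/296
k=9  a_k=1  p_k/q_k = 3482/531
fundamental: x₁=3482, y₁=531  (since 12124324 − 43·281961 = 1)
(3482+531√43)^2 = 24248647 + 3697884√43
(3482+531√43)^3 = 168867574226 + 25752063645√43

3482 531
24248647 3697884
168867574226 25752063645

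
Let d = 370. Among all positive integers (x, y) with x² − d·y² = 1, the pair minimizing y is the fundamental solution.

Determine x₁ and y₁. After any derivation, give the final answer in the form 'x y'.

213859 11118

d=370: √d = [19; 4,4,38] (ℓ=3, odd), read p_5/q_5
a_0=19:  p_0=19·1+0=19,  q_0=19·0+1=1
…
a_3=38:  p_3=38·327+77=12503,  q_3=38·17+4=650
a_4=4:  p_4=4·12503+327=50339,  q_4=4·650+17=2617
a_5=4:  p_5=4·50339+12503=213859,  q_5=4·2617+650=11118
(x₁, y₁) = (213859, 11118);  213859² − 370·11118² = 1 ✓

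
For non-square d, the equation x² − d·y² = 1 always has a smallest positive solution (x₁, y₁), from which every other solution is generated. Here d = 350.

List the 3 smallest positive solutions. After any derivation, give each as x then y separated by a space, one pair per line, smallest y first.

449 24
403201 21552
362074049 19353672

[18; 1,2,2,2,1,36] for √350; ℓ=6 ⇒ convergent index 5
k=0  a_k=18  p_k/q_k = 18/1
k=1  a_k=1  p_k/q_k = 19/1
…
k=3  a_k=2  p_k/q_k = 131/7
k=4  a_k=2  p_k/q_k = 318/17
k=5  a_k=1  p_k/q_k = 449/24
fundamental: x₁=449, y₁=24  (since 201601 − 350·576 = 1)
n=2: (449,24)∘(449,24) = (449·449+350·24·24, 449·24+24·449) = (403201,21552)
n=3: (403201,21552)∘(449,24) = (449·403201+350·24·21552, 449·21552+24·403201) = (362074049,19353672)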